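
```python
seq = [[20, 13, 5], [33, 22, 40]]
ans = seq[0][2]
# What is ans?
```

Trace:
`seq = [[20, 13, 5], [33, 22, 40]]` → seq = [[20, 13, 5], [33, 22, 40]]
`ans = seq[0][2]` → ans = 5
So ans = 5

Answer: 5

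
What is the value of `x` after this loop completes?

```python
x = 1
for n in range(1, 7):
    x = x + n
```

Start at 1, add 1 through 6
`x` takes the values: 1 → 2 → 4 → 7 → 11 → 16 → 22

Answer: 22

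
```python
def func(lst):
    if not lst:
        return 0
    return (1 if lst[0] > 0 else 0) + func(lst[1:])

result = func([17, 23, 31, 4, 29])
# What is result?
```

Count of positive elements in [17, 23, 31, 4, 29] = 5

Answer: 5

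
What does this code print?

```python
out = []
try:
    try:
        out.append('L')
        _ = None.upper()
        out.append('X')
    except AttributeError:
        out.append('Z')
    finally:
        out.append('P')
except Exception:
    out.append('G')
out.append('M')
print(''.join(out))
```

Execution trace: 'L' (inner try body) → 'Z' (inner except AttributeError) → 'P' (inner finally) → 'M' (after the try/except). Output: LZPM

Answer: LZPM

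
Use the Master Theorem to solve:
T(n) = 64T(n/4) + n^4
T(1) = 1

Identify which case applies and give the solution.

a=64, b=4, f(n)=n^4. log_4(64) = 3. Since c=4 > 3 and the regularity condition holds (64(n/4)^4 = (64/4^4)n^4 with 64/4^4 < 1), Case 3 applies: T(n) = Θ(f(n)) = O(n^4).

Answer: O(n^4) - Case 3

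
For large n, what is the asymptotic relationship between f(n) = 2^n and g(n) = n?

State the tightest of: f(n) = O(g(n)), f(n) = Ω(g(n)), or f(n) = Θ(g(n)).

2^n vs n: f(n) = Ω(g(n)) but not O(g(n)) — 2^n grows strictly faster than n.

Answer: f(n) = Ω(g(n)) but not O(g(n)) — 2^n grows strictly faster than n.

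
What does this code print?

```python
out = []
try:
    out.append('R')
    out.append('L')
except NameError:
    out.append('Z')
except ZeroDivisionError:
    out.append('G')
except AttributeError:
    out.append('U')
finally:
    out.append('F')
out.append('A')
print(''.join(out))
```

Execution trace: 'R' (try body) → 'L' (try body, no exception) → 'F' (finally) → 'A' (after the try/except). Output: RLFA

Answer: RLFA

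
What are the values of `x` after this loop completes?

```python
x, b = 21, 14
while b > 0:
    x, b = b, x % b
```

GCD of 21 and 14
`x` takes the values: 21 → 14 → 7

Answer: 7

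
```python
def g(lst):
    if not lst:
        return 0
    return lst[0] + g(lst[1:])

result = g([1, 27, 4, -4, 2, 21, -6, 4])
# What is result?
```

1 + 27 + 4 + (-4) + 2 + 21 + (-6) + 4 + 0 = 49

Answer: 49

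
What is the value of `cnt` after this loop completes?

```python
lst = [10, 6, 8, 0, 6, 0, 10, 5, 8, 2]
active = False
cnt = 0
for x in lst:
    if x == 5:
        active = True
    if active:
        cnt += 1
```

Count elements after first 5 in [10, 6, 8, 0, 6, 0, 10, 5, 8, 2]
`cnt` takes the values: 0 → 1 → 2 → 3

Answer: 3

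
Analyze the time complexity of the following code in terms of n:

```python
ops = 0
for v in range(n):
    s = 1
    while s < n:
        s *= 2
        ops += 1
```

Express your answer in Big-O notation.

Each loop level contributes: n × log n. Multiplying the contributions gives O(n log n).

Answer: O(n log n)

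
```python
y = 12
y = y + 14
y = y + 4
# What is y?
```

Trace:
`y = 12` → y = 12
`y = y + 14` → y = 26
`y = y + 4` → y = 30
So y = 30

Answer: 30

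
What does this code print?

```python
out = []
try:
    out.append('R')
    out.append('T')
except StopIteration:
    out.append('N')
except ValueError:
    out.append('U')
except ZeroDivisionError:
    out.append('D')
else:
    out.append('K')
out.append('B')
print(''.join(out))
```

Execution trace: 'R' (try body) → 'T' (try body, no exception) → 'K' (else) → 'B' (after the try/except). Output: RTKB

Answer: RTKB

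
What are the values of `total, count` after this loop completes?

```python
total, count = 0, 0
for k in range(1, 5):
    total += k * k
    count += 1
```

Sum of squares and count
`total, count` takes the values: (0, 0) → (1, 0) → (1, 1) → (5, 1) → (5, 2) → (14, 2) → (14, 3) → (30, 3) → (30, 4)

Answer: 30, 4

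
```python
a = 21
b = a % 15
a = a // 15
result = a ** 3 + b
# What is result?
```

Trace:
`a = 21` → a = 21
`b = a % 15` → b = 6
`a = a // 15` → a = 1
`result = a ** 3 + b` → result = 7
So result = 7

Answer: 7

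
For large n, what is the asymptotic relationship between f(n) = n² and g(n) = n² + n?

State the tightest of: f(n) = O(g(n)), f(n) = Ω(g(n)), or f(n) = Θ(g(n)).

n² vs n² + n: f(n) = Θ(g(n)) — they are asymptotically equivalent (lower-order n term is dominated).

Answer: f(n) = Θ(g(n)) — they are asymptotically equivalent (lower-order n term is dominated).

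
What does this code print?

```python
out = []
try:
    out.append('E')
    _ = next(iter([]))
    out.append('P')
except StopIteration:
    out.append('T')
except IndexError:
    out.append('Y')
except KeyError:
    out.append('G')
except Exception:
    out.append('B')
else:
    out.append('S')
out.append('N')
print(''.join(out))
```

Execution trace: 'E' (try body) → 'T' (except StopIteration) → 'N' (after the try/except). Output: ETN

Answer: ETN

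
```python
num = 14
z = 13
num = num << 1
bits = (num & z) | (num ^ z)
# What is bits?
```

Trace:
`num = 14` → num = 14
`z = 13` → z = 13
`num = num << 1` → num = 28
`bits = (num & z) | (num ^ z)` → bits = 29
So bits = 29

Answer: 29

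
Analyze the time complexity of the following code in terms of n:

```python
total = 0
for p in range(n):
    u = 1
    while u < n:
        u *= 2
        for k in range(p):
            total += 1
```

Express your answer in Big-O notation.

Each loop level contributes: n × log n × n. Multiplying the contributions gives O(n^2 log n).

Answer: O(n^2 log n)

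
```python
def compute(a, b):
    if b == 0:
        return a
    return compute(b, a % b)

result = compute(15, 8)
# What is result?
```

compute(15, 8) -> compute(8, 7) -> compute(7, 1) -> compute(1, 0) -> 1

Answer: 1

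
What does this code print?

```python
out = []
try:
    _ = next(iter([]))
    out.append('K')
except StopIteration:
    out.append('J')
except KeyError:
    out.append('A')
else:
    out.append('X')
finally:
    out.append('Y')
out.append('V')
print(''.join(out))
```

Execution trace: 'J' (except StopIteration) → 'Y' (finally) → 'V' (after the try/except). Output: JYV

Answer: JYV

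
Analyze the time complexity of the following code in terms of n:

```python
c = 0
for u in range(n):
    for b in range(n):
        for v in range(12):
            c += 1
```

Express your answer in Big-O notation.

Each loop level contributes: n × n × 1. Multiplying the contributions gives O(n^2).

Answer: O(n^2)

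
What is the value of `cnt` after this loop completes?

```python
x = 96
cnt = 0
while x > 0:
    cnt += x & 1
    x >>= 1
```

Count set bits in 96 (binary: 0b1100000)
`cnt` takes the values: 0 → 1 → 2

Answer: 2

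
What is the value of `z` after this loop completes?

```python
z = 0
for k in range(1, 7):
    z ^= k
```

XOR of 1 to 6
`z` takes the values: 0 → 1 → 3 → 0 → 4 → 1 → 7

Answer: 7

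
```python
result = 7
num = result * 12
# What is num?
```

Trace:
`result = 7` → result = 7
`num = result * 12` → num = 84
So num = 84

Answer: 84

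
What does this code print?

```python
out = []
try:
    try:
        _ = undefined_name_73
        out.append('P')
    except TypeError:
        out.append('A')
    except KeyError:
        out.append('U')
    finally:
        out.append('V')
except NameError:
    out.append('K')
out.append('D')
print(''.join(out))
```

Execution trace: 'V' (finally) → 'K' (outer except NameError) → 'D' (after the try/except). Output: VKD

Answer: VKD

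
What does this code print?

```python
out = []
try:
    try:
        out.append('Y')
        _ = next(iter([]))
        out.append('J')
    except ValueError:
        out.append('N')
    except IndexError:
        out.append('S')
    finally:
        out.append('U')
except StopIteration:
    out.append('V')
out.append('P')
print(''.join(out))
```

Execution trace: 'Y' (try body) → 'U' (finally) → 'V' (outer except StopIteration) → 'P' (after the try/except). Output: YUVP

Answer: YUVP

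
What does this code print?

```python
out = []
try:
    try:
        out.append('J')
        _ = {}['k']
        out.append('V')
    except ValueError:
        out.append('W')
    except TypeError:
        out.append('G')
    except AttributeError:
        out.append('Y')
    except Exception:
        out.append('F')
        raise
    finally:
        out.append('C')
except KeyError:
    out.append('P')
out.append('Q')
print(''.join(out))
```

Execution trace: 'J' (inner try body) → 'F' (inner except Exception) → 'C' (inner finally) → 'P' (outer except KeyError) → 'Q' (after the try/except). Output: JFCPQ

Answer: JFCPQ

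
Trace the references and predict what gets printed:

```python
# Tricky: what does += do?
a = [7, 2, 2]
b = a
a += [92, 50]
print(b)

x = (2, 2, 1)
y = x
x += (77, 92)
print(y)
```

Key concept: += behavior differs for mutable vs immutable.
Step by step:
`a = [7, 2, 2]` → a = [7, 2, 2]
`b = a` → b = [7, 2, 2] (same object as a)
`a += [92, 50]` → a = [7, 2, 2, 92, 50] (same object as b); b = [7, 2, 2, 92, 50] (same object as a)
`print(b)` → prints [7, 2, 2, 92, 50]
`x = (2, 2, 1)` → x = (2, 2, 1)
`y = x` → y = (2, 2, 1)
`x += (77, 92)` → x = (2, 2, 1, 77, 92)
`print(y)` → prints (2, 2, 1)

Answer:
[7, 2, 2, 92, 50]
(2, 2, 1)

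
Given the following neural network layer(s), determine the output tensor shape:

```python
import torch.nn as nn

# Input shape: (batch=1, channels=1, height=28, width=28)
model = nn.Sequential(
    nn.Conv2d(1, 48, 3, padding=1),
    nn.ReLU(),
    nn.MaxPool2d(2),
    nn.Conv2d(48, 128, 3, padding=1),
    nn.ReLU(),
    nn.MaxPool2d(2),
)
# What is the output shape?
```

Input: (1, 1, 28, 28) -> after first Conv2d: (1, 48, 28, 28) -> after first MaxPool2d: (1, 48, 14, 14) -> after second Conv2d: (1, 128, 14, 14) -> Output: (1, 128, 7, 7)

Answer: (1, 128, 7, 7)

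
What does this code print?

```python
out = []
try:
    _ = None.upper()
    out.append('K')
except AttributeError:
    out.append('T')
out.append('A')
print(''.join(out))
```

Execution trace: 'T' (except AttributeError) → 'A' (after the try/except). Output: TA

Answer: TA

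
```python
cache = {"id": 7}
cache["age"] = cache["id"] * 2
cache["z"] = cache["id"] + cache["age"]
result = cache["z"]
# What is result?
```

Trace:
`cache = {"id": 7}` → cache = {'id': 7}
`cache["age"] = cache["id"] * 2` → cache = {'id': 7, 'age': 14}
`cache["z"] = cache["id"] + cache["age"]` → cache = {'id': 7, 'age': 14, 'z': 21}
`result = cache["z"]` → result = 21
So result = 21

Answer: 21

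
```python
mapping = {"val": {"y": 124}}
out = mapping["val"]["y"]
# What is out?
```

Trace:
`mapping = {"val": {"y": 124}}` → mapping = {'val': {'y': 124}}
`out = mapping["val"]["y"]` → out = 124
So out = 124

Answer: 124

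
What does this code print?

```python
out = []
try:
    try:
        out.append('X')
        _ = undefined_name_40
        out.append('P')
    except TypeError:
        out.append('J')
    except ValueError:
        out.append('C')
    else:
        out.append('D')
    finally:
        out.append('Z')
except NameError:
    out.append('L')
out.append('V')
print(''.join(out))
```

Execution trace: 'X' (try body) → 'Z' (finally) → 'L' (outer except NameError) → 'V' (after the try/except). Output: XZLV

Answer: XZLV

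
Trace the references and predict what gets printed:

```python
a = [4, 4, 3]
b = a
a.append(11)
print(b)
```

Key concept: basic list aliasing.
Step by step:
`a = [4, 4, 3]` → a = [4, 4, 3]
`b = a` → b = [4, 4, 3] (same object as a)
`a.append(11)` → a = [4, 4, 3, 11] (same object as b); b = [4, 4, 3, 11] (same object as a)
`print(b)` → prints [4, 4, 3, 11]

Answer: [4, 4, 3, 11]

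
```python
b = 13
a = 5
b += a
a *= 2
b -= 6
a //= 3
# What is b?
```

Trace:
`b = 13` → b = 13
`a = 5` → a = 5
`b += a` → b = 18
`a *= 2` → a = 10
`b -= 6` → b = 12
`a //= 3` → a = 3
So b = 12

Answer: 12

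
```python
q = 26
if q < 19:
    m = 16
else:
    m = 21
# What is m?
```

Trace:
`q = 26` → q = 26
`if q < 19: ...` → q < 19 is False, take else branch → m = 21
So m = 21

Answer: 21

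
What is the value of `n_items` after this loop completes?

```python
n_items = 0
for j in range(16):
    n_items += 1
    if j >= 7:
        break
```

Loop breaks when j reaches 7, n_items is 8
`n_items` takes the values: 0 → 1 → 2 → 3 → 4 → 5 → 6 → 7 → 8

Answer: 8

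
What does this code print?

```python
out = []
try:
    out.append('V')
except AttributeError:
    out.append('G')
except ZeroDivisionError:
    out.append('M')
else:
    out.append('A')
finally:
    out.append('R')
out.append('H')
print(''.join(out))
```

Execution trace: 'V' (try body, no exception) → 'A' (else) → 'R' (finally) → 'H' (after the try/except). Output: VARH

Answer: VARH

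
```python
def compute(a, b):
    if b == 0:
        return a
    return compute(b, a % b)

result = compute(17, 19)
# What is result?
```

compute(17, 19) -> compute(19, 17) -> compute(17, 2) -> compute(2, 1) -> compute(1, 0) -> 1

Answer: 1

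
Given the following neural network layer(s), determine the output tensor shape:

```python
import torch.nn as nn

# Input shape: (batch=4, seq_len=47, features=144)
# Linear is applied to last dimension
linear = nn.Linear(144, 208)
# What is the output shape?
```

Input: (4, 47, 144) -> Output: (4, 47, 208)

Answer: (4, 47, 208)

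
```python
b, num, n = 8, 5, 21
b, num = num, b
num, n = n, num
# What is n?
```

Trace:
`b, num, n = 8, 5, 21` → b = 8; num = 5; n = 21
`b, num = num, b` → b = 5; num = 8
`num, n = n, num` → num = 21; n = 8
So n = 8

Answer: 8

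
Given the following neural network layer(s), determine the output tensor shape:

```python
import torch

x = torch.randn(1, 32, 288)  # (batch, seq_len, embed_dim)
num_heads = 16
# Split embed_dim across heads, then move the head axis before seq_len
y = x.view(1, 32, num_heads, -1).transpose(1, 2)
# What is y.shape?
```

Input: (1, 32, 288) -> head_dim = 288 // 16 = 18; after view: (1, 32, 16, 18) -> after transpose(1, 2): (1, 16, 32, 18) -> Output: (1, 16, 32, 18)

Answer: (1, 16, 32, 18)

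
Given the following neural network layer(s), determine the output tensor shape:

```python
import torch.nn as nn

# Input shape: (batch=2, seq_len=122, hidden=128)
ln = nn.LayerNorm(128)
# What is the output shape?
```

Input: (2, 122, 128) -> Output: (2, 122, 128)

Answer: (2, 122, 128)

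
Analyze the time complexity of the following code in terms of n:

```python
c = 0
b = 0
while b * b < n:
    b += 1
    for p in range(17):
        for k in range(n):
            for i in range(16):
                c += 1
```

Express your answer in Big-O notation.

Each loop level contributes: √n × 1 × n × 1. Multiplying the contributions gives O(n√n).

Answer: O(n√n)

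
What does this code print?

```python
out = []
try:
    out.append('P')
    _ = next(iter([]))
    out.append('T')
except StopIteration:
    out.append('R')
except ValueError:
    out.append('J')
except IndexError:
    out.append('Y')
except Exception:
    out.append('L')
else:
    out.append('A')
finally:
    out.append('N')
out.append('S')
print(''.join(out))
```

Execution trace: 'P' (try body) → 'R' (except StopIteration) → 'N' (finally) → 'S' (after the try/except). Output: PRNS

Answer: PRNS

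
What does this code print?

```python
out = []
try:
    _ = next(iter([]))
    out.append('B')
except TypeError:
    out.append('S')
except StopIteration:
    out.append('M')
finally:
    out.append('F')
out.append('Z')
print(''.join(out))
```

Execution trace: 'M' (except StopIteration) → 'F' (finally) → 'Z' (after the try/except). Output: MFZ

Answer: MFZ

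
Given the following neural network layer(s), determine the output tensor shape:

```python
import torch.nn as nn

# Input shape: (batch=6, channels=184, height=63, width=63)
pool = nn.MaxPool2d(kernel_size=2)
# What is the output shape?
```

Input: (6, 184, 63, 63) -> Output: (6, 184, 31, 31)

Answer: (6, 184, 31, 31)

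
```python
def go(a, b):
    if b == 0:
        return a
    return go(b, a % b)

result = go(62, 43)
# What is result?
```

go(62, 43) -> go(43, 19) -> go(19, 5) -> go(5, 4) -> go(4, 1) -> go(1, 0) -> 1

Answer: 1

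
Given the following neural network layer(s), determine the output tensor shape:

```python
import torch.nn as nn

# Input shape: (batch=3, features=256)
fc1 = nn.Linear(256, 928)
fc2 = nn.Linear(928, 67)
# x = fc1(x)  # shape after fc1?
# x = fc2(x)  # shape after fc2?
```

Input: (3, 256) -> after fc1: (3, 928) -> Output: (3, 67)

Answer: (3, 67)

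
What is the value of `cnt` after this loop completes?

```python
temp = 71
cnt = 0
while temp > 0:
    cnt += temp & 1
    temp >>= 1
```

Count set bits in 71 (binary: 0b1000111)
`cnt` takes the values: 0 → 1 → 2 → 3 → 4

Answer: 4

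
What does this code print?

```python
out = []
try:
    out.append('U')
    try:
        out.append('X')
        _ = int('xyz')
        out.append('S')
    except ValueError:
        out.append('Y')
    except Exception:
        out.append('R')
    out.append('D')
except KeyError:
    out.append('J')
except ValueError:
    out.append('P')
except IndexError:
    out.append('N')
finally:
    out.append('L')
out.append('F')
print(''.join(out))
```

Execution trace: 'U' (try body) → 'X' (inner try body) → 'Y' (inner except ValueError) → 'D' (try body, no exception) → 'L' (finally) → 'F' (after the try/except). Output: UXYDLF

Answer: UXYDLF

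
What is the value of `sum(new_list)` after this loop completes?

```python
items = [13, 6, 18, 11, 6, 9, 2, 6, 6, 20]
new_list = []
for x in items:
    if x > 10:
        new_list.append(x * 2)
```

Sum of doubled values > 10
`new_list` takes the values: [] → [26] → [26, 36] → [26, 36, 22] → [26, 36, 22, 40]
So `sum(new_list)` = 124

Answer: 124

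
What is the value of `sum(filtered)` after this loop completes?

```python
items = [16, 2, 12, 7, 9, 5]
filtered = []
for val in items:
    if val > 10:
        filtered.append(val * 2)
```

Sum of doubled values > 10
`filtered` takes the values: [] → [32] → [32, 24]
So `sum(filtered)` = 56

Answer: 56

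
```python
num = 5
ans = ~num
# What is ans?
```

Trace:
`num = 5` → num = 5
`ans = ~num` → ans = -6
So ans = -6

Answer: -6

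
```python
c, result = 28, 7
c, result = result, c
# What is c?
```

Trace:
`c, result = 28, 7` → c = 28; result = 7
`c, result = result, c` → c = 7; result = 28
So c = 7

Answer: 7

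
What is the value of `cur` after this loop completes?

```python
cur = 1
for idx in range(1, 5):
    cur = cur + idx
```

Start at 1, add 1 through 4
`cur` takes the values: 1 → 2 → 4 → 7 → 11

Answer: 11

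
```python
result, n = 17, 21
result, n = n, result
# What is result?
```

Trace:
`result, n = 17, 21` → result = 17; n = 21
`result, n = n, result` → result = 21; n = 17
So result = 21

Answer: 21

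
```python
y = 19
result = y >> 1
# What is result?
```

Trace:
`y = 19` → y = 19
`result = y >> 1` → result = 9
So result = 9

Answer: 9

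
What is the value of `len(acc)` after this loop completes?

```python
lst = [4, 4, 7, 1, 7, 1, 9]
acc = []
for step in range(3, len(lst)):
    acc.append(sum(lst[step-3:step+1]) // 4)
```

Number of 4-element averages
`acc` takes the values: [] → [4] → [4, 4] → [4, 4, 4] → [4, 4, 4, 4]
So `len(acc)` = 4

Answer: 4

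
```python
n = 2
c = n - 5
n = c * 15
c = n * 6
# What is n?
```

Trace:
`n = 2` → n = 2
`c = n - 5` → c = -3
`n = c * 15` → n = -45
`c = n * 6` → c = -270
So n = -45

Answer: -45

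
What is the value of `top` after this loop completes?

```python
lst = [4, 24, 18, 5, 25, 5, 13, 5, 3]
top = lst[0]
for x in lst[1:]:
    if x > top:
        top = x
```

Maximum of [4, 24, 18, 5, 25, 5, 13, 5, 3]
`top` takes the values: 4 → 24 → 25

Answer: 25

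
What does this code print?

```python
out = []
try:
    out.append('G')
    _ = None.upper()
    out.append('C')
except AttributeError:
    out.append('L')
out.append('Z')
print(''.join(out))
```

Execution trace: 'G' (try body) → 'L' (except AttributeError) → 'Z' (after the try/except). Output: GLZ

Answer: GLZ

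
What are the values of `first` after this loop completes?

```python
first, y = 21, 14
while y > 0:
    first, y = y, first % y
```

GCD of 21 and 14
`first` takes the values: 21 → 14 → 7

Answer: 7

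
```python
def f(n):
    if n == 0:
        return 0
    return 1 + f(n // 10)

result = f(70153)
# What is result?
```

Count of digits of 70153: 5

Answer: 5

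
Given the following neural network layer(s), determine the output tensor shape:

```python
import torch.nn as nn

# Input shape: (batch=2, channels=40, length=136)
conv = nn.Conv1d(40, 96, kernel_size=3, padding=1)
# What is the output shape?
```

Input: (2, 40, 136) -> Output: (2, 96, 136)

Answer: (2, 96, 136)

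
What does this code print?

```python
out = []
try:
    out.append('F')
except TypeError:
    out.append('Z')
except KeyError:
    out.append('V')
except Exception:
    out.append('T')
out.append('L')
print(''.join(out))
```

Execution trace: 'F' (try body, no exception) → 'L' (after the try/except). Output: FL

Answer: FL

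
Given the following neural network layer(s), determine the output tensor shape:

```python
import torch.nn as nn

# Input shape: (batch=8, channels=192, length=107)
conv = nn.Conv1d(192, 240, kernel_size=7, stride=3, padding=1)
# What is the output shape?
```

Input: (8, 192, 107) -> Output: (8, 240, 35)

Answer: (8, 240, 35)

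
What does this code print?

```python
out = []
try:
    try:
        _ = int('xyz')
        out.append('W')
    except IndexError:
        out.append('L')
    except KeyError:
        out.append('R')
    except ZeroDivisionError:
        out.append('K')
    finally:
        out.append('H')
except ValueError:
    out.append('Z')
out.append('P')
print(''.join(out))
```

Execution trace: 'H' (finally) → 'Z' (outer except ValueError) → 'P' (after the try/except). Output: HZP

Answer: HZP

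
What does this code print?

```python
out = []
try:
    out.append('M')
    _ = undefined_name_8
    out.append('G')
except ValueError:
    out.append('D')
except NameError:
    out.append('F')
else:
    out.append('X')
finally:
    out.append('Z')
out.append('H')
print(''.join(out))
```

Execution trace: 'M' (try body) → 'F' (except NameError) → 'Z' (finally) → 'H' (after the try/except). Output: MFZH

Answer: MFZH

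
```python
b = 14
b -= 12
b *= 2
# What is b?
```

Trace:
`b = 14` → b = 14
`b -= 12` → b = 2
`b *= 2` → b = 4
So b = 4

Answer: 4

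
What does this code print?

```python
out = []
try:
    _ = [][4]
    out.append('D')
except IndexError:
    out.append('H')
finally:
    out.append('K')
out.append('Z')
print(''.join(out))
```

Execution trace: 'H' (except IndexError) → 'K' (finally) → 'Z' (after the try/except). Output: HKZ

Answer: HKZ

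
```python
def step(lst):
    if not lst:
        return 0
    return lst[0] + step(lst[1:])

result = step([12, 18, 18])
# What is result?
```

12 + 18 + 18 + 0 = 48

Answer: 48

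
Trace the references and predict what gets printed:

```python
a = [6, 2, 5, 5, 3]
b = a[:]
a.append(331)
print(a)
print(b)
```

Key concept: slice [:] creates copy.
Step by step:
`a = [6, 2, 5, 5, 3]` → a = [6, 2, 5, 5, 3]
`b = a[:]` → b = [6, 2, 5, 5, 3]
`a.append(331)` → a = [6, 2, 5, 5, 3, 331]
`print(a)` → prints [6, 2, 5, 5, 3, 331]
`print(b)` → prints [6, 2, 5, 5, 3]

Answer:
[6, 2, 5, 5, 3, 331]
[6, 2, 5, 5, 3]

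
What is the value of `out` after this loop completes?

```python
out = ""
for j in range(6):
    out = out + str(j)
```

Concatenate digits 0 to 5
`out` takes the values: "" → "0" → "01" → "012" → "0123" → "01234" → "012345"

Answer: "012345"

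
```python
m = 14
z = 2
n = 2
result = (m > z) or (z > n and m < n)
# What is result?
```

Trace:
`m = 14` → m = 14
`z = 2` → z = 2
`n = 2` → n = 2
`result = (m > z) or (z > n and m < n)` → result = True
So result = True

Answer: True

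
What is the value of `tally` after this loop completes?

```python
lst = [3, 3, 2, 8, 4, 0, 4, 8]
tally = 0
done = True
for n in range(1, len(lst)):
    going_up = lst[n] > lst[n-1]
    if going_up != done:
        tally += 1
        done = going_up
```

Count direction changes in [3, 3, 2, 8, 4, 0, 4, 8]
`tally` takes the values: 0 → 1 → 2 → 3 → 4

Answer: 4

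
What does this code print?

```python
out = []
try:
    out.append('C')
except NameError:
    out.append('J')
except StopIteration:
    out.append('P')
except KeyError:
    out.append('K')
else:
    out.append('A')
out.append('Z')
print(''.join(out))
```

Execution trace: 'C' (try body, no exception) → 'A' (else) → 'Z' (after the try/except). Output: CAZ

Answer: CAZ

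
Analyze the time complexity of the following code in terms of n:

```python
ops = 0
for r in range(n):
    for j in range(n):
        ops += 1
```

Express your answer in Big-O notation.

Each loop level contributes: n × n. Multiplying the contributions gives O(n^2).

Answer: O(n^2)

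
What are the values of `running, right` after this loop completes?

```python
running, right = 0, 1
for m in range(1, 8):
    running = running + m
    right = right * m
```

Sum and factorial of 1 to 7
`running, right` takes the values: (0, 1) → (1, 1) → (3, 1) → (3, 2) → (6, 2) → (6, 6) → (10, 6) → (10, 24) → (15, 24) → (15, 120) → (21, 120) → (21, 720) → (28, 720) → (28, 5040)

Answer: 28, 5040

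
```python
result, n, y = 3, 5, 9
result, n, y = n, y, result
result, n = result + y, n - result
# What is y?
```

Trace:
`result, n, y = 3, 5, 9` → result = 3; n = 5; y = 9
`result, n, y = n, y, result` → result = 5; n = 9; y = 3
`result, n = result + y, n - result` → result = 8; n = 4
So y = 3

Answer: 3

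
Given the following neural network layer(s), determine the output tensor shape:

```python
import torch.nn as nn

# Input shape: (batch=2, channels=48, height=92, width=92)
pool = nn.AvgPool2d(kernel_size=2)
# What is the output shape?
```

Input: (2, 48, 92, 92) -> Output: (2, 48, 46, 46)

Answer: (2, 48, 46, 46)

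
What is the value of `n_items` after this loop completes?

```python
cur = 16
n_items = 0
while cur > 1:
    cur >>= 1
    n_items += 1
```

Count right shifts until 1
`n_items` takes the values: 0 → 1 → 2 → 3 → 4

Answer: 4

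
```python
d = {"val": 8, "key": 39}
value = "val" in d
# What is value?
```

Trace:
`d = {"val": 8, "key": 39}` → d = {'val': 8, 'key': 39}
`value = "val" in d` → value = True
So value = True

Answer: True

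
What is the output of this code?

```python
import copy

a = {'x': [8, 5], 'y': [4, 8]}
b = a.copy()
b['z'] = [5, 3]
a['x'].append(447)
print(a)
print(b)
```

Key concept: shallow copy of dict with mutable values.
Step by step:
`a = {'x': [8, 5], 'y': [4, 8]}` → a = {'x': [8, 5], 'y': [4, 8]}
`b = a.copy()` → b = {'x': [8, 5], 'y': [4, 8]}
`b['z'] = [5, 3]` → b = {'x': [8, 5], 'y': [4, 8], 'z': [5, 3]}
`a['x'].append(447)` → a = {'x': [8, 5, 447], 'y': [4, 8]}; b = {'x': [8, 5, 447], 'y': [4, 8], 'z': [5, 3]}
`print(a)` → prints {'x': [8, 5, 447], 'y': [4, 8]}
`print(b)` → prints {'x': [8, 5, 447], 'y': [4, 8], 'z': [5, 3]}

Answer:
{'x': [8, 5, 447], 'y': [4, 8]}
{'x': [8, 5, 447], 'y': [4, 8], 'z': [5, 3]}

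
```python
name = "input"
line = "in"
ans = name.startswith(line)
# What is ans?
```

Trace:
`name = "input"` → name = 'input'
`line = "in"` → line = 'in'
`ans = name.startswith(line)` → ans = True
So ans = True

Answer: True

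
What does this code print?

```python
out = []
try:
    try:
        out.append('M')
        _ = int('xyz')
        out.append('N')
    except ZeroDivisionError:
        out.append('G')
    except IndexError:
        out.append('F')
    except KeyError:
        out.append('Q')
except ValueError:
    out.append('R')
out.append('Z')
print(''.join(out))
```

Execution trace: 'M' (try body) → 'R' (outer except ValueError) → 'Z' (after the try/except). Output: MRZ

Answer: MRZ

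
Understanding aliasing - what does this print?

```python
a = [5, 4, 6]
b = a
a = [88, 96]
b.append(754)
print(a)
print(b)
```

Key concept: rebinding vs mutation: a is rebound to a new list, b still points at the original.
Step by step:
`a = [5, 4, 6]` → a = [5, 4, 6]
`b = a` → b = [5, 4, 6] (same object as a)
`a = [88, 96]` → a = [88, 96]
`b.append(754)` → b = [5, 4, 6, 754]
`print(a)` → prints [88, 96]
`print(b)` → prints [5, 4, 6, 754]

Answer:
[88, 96]
[5, 4, 6, 754]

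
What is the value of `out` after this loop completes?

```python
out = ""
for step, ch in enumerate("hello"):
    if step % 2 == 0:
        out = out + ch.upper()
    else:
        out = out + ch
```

Uppercase even positions in 'hello'
`out` takes the values: "" → "H" → "He" → "HeL" → "HeLl" → "HeLlO"

Answer: "HeLlO"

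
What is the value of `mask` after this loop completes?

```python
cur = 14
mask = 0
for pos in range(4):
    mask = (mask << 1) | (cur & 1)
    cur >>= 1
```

Reverse lowest 4 bits of 14
`mask` takes the values: 0 → 1 → 3 → 7

Answer: 7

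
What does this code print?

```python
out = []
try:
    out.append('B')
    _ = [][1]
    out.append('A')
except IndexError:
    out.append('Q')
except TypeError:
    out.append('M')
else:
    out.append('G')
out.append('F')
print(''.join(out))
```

Execution trace: 'B' (try body) → 'Q' (except IndexError) → 'F' (after the try/except). Output: BQF

Answer: BQF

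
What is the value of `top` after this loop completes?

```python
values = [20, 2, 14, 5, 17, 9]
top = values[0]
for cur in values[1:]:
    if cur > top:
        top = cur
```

Maximum of [20, 2, 14, 5, 17, 9]
`top` takes the values: 20

Answer: 20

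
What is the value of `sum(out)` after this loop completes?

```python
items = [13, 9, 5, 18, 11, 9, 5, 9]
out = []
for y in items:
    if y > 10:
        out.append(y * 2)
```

Sum of doubled values > 10
`out` takes the values: [] → [26] → [26, 36] → [26, 36, 22]
So `sum(out)` = 84

Answer: 84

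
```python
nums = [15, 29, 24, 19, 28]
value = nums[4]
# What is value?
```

Trace:
`nums = [15, 29, 24, 19, 28]` → nums = [15, 29, 24, 19, 28]
`value = nums[4]` → value = 28
So value = 28

Answer: 28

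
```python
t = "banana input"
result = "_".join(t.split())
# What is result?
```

Trace:
`t = "banana input"` → t = 'banana input'
`result = "_".join(t.split())` → result = 'banana_input'
So result = 'banana_input'

Answer: 'banana_input'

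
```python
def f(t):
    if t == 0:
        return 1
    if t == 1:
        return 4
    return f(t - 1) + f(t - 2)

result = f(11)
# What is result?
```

Build up from base cases: f(0)=1, f(1)=4, f(2)=5, f(3)=9, f(4)=14, f(5)=23, f(6)=37, ..., f(11)=411

Answer: 411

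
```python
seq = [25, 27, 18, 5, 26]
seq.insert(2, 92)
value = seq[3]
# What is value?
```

Trace:
`seq = [25, 27, 18, 5, 26]` → seq = [25, 27, 18, 5, 26]
`seq.insert(2, 92)` → seq = [25, 27, 92, 18, 5, 26]
`value = seq[3]` → value = 18
So value = 18

Answer: 18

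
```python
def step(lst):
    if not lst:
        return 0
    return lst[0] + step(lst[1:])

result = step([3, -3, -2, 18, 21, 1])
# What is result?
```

3 + (-3) + (-2) + 18 + 21 + 1 + 0 = 38

Answer: 38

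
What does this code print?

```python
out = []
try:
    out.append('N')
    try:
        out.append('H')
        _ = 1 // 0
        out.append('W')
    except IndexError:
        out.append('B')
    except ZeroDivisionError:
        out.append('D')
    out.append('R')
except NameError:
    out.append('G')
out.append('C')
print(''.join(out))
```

Execution trace: 'N' (try body) → 'H' (inner try body) → 'D' (inner except ZeroDivisionError) → 'R' (try body, no exception) → 'C' (after the try/except). Output: NHDRC

Answer: NHDRC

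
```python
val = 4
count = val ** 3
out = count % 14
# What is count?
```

Trace:
`val = 4` → val = 4
`count = val ** 3` → count = 64
`out = count % 14` → out = 8
So count = 64

Answer: 64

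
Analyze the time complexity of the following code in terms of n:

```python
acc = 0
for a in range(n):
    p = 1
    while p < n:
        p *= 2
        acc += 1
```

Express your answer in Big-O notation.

Each loop level contributes: n × log n. Multiplying the contributions gives O(n log n).

Answer: O(n log n)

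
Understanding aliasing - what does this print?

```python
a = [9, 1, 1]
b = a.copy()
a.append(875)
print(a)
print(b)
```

Key concept: list.copy() creates independent copy.
Step by step:
`a = [9, 1, 1]` → a = [9, 1, 1]
`b = a.copy()` → b = [9, 1, 1]
`a.append(875)` → a = [9, 1, 1, 875]
`print(a)` → prints [9, 1, 1, 875]
`print(b)` → prints [9, 1, 1]

Answer:
[9, 1, 1, 875]
[9, 1, 1]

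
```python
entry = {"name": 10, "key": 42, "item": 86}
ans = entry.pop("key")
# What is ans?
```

Trace:
`entry = {"name": 10, "key": 42, "item": 86}` → entry = {'name': 10, 'key': 42, 'item': 86}
`ans = entry.pop("key")` → entry = {'name': 10, 'item': 86}; ans = 42
So ans = 42

Answer: 42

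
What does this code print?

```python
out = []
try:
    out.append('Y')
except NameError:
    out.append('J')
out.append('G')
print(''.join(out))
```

Execution trace: 'Y' (try body, no exception) → 'G' (after the try/except). Output: YG

Answer: YG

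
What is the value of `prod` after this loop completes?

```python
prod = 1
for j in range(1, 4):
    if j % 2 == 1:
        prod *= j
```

Product of odd numbers 1 to 3
`prod` takes the values: 1 → 3

Answer: 3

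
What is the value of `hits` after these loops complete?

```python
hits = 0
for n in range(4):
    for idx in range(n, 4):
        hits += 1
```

Upper triangle: 4 + 3 + ... + 1
`hits` takes the values: 0 → 1 → 2 → 3 → 4 → 5 → 6 → 7 → 8 → 9 → 10

Answer: 10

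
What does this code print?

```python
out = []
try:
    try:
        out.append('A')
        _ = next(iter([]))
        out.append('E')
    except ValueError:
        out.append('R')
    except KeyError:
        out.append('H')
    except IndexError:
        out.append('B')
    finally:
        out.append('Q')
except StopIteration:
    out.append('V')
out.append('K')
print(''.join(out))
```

Execution trace: 'A' (try body) → 'Q' (finally) → 'V' (outer except StopIteration) → 'K' (after the try/except). Output: AQVK

Answer: AQVK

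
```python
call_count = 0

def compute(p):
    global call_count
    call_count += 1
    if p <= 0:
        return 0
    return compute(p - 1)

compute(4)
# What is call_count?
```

Linear recursion stepping by 1: 5 calls from p=4 down to ≤0.

Answer: 5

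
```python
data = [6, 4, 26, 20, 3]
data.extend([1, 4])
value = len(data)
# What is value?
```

Trace:
`data = [6, 4, 26, 20, 3]` → data = [6, 4, 26, 20, 3]
`data.extend([1, 4])` → data = [6, 4, 26, 20, 3, 1, 4]
`value = len(data)` → value = 7
So value = 7

Answer: 7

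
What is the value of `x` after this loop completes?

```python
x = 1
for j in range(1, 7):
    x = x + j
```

Start at 1, add 1 through 6
`x` takes the values: 1 → 2 → 4 → 7 → 11 → 16 → 22

Answer: 22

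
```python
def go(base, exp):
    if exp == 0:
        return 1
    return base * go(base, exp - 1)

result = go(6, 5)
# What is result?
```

go(6, 5) = 6 * 6 * 6 * 6 * 6 = 7776

Answer: 7776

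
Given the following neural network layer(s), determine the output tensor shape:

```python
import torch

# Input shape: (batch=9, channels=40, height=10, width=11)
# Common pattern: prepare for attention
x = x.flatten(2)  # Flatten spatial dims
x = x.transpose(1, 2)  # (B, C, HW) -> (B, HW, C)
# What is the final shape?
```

Input: (9, 40, 10, 11) -> after flatten(2): (9, 40, 110) -> Output: (9, 110, 40)

Answer: (9, 110, 40)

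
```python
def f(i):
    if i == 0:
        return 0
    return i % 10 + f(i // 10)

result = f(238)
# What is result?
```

Sum of digits of 238: 8 + 3 + 2 = 13

Answer: 13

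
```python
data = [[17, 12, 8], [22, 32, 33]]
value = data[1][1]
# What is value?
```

Trace:
`data = [[17, 12, 8], [22, 32, 33]]` → data = [[17, 12, 8], [22, 32, 33]]
`value = data[1][1]` → value = 32
So value = 32

Answer: 32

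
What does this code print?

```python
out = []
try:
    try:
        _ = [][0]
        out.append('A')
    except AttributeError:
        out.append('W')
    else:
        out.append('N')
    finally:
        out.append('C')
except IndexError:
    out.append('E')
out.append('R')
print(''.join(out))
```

Execution trace: 'C' (finally) → 'E' (outer except IndexError) → 'R' (after the try/except). Output: CER

Answer: CER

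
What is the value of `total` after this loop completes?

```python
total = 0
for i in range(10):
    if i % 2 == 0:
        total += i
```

Sum of even numbers 0 to 9
`total` takes the values: 0 → 2 → 6 → 12 → 20

Answer: 20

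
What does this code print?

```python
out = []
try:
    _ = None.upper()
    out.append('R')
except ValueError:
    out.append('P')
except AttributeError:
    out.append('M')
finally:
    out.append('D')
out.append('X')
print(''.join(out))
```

Execution trace: 'M' (except AttributeError) → 'D' (finally) → 'X' (after the try/except). Output: MDX

Answer: MDX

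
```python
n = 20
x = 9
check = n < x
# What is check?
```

Trace:
`n = 20` → n = 20
`x = 9` → x = 9
`check = n < x` → check = False
So check = False

Answer: False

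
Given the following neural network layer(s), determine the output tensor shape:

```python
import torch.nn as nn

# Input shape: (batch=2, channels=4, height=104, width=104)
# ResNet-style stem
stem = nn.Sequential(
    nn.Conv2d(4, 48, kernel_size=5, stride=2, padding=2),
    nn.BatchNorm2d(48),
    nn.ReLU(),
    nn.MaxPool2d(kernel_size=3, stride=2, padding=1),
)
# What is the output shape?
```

Input: (2, 4, 104, 104) -> after Conv2d 5x5 stride=2: (2, 48, 52, 52) -> Output: (2, 48, 26, 26)

Answer: (2, 48, 26, 26)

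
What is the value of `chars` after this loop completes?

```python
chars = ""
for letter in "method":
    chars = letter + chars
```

Reverse 'method'
`chars` takes the values: "" → "m" → "em" → "tem" → "htem" → "ohtem" → "dohtem"

Answer: "dohtem"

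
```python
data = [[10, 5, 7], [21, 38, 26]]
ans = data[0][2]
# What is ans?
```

Trace:
`data = [[10, 5, 7], [21, 38, 26]]` → data = [[10, 5, 7], [21, 38, 26]]
`ans = data[0][2]` → ans = 7
So ans = 7

Answer: 7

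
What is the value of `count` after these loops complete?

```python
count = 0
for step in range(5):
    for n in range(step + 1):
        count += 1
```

Triangle: 1 + 2 + ... + 5
`count` takes the values: 0 → 1 → 2 → 3 → 4 → 5 → 6 → 7 → 8 → 9 → 10 → 11 → 12 → 13 → 14 → 15

Answer: 15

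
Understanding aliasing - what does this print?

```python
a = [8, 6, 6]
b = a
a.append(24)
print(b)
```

Key concept: basic list aliasing.
Step by step:
`a = [8, 6, 6]` → a = [8, 6, 6]
`b = a` → b = [8, 6, 6] (same object as a)
`a.append(24)` → a = [8, 6, 6, 24] (same object as b); b = [8, 6, 6, 24] (same object as a)
`print(b)` → prints [8, 6, 6, 24]

Answer: [8, 6, 6, 24]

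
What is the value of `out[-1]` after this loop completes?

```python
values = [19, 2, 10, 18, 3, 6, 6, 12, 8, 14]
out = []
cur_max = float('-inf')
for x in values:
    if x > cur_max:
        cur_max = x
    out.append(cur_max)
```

Running max ends at 19
`out` takes the values: [] → [19] → [19, 19] → [19, 19, 19] → [19, 19, 19, 19] → [19, 19, 19, 19, 19] → [19, 19, 19, 19, 19, 19] → [19, 19, 19, 19, 19, 19, 19] → [19, 19, 19, 19, 19, 19, 19, 19] → [19, 19, 19, 19, 19, 19, 19, 19, 19] → [19, 19, 19, 19, 19, 19, 19, 19, 19, 19]
So `out[-1]` = 19

Answer: 19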